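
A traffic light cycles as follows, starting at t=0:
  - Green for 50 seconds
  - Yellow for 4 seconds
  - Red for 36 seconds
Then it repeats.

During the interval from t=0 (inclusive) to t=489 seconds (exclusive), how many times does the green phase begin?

Cycle = 50+4+36 = 90s
green phase starts at t = k*90 + 0 for k=0,1,2,...
Need k*90+0 < 489 → k < 5.433
k ∈ {0, ..., 5} → 6 starts

Answer: 6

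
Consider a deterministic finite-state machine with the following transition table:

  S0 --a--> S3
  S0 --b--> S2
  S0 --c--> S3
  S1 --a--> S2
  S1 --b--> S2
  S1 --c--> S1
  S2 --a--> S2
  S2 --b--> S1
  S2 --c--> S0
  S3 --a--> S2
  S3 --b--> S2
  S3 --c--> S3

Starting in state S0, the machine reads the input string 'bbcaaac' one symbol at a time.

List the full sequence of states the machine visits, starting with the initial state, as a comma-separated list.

Answer: S0, S2, S1, S1, S2, S2, S2, S0

Derivation:
Start: S0
  read 'b': S0 --b--> S2
  read 'b': S2 --b--> S1
  read 'c': S1 --c--> S1
  read 'a': S1 --a--> S2
  read 'a': S2 --a--> S2
  read 'a': S2 --a--> S2
  read 'c': S2 --c--> S0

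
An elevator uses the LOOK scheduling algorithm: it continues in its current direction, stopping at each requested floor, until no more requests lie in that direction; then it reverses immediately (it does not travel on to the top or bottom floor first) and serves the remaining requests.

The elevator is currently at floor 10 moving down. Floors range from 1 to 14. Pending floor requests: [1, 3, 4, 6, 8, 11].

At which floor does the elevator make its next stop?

Answer: 8

Derivation:
Current floor: 10, direction: down
Requests above: [11]
Requests below: [1, 3, 4, 6, 8]
Moving down and requests lie below → nearest below is max([1, 3, 4, 6, 8]) = 8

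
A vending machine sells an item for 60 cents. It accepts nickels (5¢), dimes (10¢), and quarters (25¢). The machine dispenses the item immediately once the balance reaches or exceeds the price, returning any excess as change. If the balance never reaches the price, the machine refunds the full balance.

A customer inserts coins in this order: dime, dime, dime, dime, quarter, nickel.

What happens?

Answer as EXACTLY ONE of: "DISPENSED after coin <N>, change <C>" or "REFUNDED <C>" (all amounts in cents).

Answer: DISPENSED after coin 5, change 5

Derivation:
Price: 60¢
Coin 1 (dime, 10¢): balance = 10¢
Coin 2 (dime, 10¢): balance = 20¢
Coin 3 (dime, 10¢): balance = 30¢
Coin 4 (dime, 10¢): balance = 40¢
Coin 5 (quarter, 25¢): balance = 65¢
  → balance >= price → DISPENSE, change = 65 - 60 = 5¢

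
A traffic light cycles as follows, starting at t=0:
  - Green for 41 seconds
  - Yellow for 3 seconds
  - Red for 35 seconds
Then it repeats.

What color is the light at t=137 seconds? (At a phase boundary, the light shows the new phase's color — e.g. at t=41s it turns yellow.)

Cycle length = 41 + 3 + 35 = 79s
t = 137, phase_t = 137 mod 79 = 58
58 >= 44 → RED

Answer: red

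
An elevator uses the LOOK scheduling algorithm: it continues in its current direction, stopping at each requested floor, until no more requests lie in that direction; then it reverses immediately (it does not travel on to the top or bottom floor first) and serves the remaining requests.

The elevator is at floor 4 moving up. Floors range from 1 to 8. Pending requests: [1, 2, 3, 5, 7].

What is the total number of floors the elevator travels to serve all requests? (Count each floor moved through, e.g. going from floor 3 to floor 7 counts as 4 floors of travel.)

Answer: 9

Derivation:
Start at floor 4 moving up, LOOK stop order: [5, 7, 3, 2, 1]
  4 → 5: |5-4| = 1, total = 1
  5 → 7: |7-5| = 2, total = 3
  7 → 3: |3-7| = 4, total = 7
  3 → 2: |2-3| = 1, total = 8
  2 → 1: |1-2| = 1, total = 9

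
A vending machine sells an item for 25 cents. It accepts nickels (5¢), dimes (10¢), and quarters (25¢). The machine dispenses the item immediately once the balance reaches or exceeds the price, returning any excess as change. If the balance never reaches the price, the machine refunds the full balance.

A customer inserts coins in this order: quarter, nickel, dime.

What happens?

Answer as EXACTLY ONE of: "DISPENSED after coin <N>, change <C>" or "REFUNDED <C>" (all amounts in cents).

Answer: DISPENSED after coin 1, change 0

Derivation:
Price: 25¢
Coin 1 (quarter, 25¢): balance = 25¢
  → balance >= price → DISPENSE, change = 25 - 25 = 0¢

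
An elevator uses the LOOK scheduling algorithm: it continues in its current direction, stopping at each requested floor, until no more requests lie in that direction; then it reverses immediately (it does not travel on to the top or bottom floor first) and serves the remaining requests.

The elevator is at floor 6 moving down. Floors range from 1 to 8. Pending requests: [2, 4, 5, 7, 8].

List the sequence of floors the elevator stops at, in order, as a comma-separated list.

Current: 6, moving DOWN
Serve below first (descending): [5, 4, 2]
Then reverse, serve above (ascending): [7, 8]

Answer: 5, 4, 2, 7, 8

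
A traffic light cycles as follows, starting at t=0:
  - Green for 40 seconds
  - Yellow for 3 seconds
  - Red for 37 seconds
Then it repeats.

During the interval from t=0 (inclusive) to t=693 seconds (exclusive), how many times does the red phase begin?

Cycle = 40+3+37 = 80s
red phase starts at t = k*80 + 43 for k=0,1,2,...
Need k*80+43 < 693 → k < 8.125
k ∈ {0, ..., 8} → 9 starts

Answer: 9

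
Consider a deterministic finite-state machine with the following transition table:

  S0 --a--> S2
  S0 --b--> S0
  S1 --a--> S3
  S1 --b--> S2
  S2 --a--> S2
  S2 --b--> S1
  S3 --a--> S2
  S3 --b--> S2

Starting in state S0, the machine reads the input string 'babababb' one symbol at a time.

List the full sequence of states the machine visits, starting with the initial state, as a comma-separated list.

Start: S0
  read 'b': S0 --b--> S0
  read 'a': S0 --a--> S2
  read 'b': S2 --b--> S1
  read 'a': S1 --a--> S3
  read 'b': S3 --b--> S2
  read 'a': S2 --a--> S2
  read 'b': S2 --b--> S1
  read 'b': S1 --b--> S2

Answer: S0, S0, S2, S1, S3, S2, S2, S1, S2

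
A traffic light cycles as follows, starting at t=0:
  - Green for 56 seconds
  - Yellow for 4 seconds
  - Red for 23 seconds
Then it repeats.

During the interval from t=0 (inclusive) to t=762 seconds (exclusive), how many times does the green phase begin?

Answer: 10

Derivation:
Cycle = 56+4+23 = 83s
green phase starts at t = k*83 + 0 for k=0,1,2,...
Need k*83+0 < 762 → k < 9.181
k ∈ {0, ..., 9} → 10 starts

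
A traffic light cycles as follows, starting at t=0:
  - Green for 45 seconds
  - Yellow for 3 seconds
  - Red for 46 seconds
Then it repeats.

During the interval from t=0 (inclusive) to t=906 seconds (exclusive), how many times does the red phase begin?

Answer: 10

Derivation:
Cycle = 45+3+46 = 94s
red phase starts at t = k*94 + 48 for k=0,1,2,...
Need k*94+48 < 906 → k < 9.128
k ∈ {0, ..., 9} → 10 starts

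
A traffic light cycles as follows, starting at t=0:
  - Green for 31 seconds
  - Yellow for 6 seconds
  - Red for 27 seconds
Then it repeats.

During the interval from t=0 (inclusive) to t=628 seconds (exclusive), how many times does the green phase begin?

Answer: 10

Derivation:
Cycle = 31+6+27 = 64s
green phase starts at t = k*64 + 0 for k=0,1,2,...
Need k*64+0 < 628 → k < 9.812
k ∈ {0, ..., 9} → 10 starts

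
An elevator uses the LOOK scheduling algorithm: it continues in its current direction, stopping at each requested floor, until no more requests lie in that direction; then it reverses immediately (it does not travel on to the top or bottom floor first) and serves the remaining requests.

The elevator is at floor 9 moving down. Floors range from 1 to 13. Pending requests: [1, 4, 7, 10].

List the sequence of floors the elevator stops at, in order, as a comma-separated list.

Current: 9, moving DOWN
Serve below first (descending): [7, 4, 1]
Then reverse, serve above (ascending): [10]

Answer: 7, 4, 1, 10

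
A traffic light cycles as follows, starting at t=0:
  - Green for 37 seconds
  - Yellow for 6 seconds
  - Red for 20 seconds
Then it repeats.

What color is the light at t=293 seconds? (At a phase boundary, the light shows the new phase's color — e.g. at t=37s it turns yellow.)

Cycle length = 37 + 6 + 20 = 63s
t = 293, phase_t = 293 mod 63 = 41
37 <= 41 < 43 (yellow end) → YELLOW

Answer: yellow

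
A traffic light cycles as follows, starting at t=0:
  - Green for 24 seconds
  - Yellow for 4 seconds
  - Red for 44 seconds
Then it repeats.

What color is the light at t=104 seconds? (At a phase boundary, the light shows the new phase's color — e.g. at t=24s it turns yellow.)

Answer: red

Derivation:
Cycle length = 24 + 4 + 44 = 72s
t = 104, phase_t = 104 mod 72 = 32
32 >= 28 → RED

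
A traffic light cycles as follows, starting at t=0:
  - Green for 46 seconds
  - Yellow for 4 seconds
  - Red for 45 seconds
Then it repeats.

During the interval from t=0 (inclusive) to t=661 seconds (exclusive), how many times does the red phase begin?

Answer: 7

Derivation:
Cycle = 46+4+45 = 95s
red phase starts at t = k*95 + 50 for k=0,1,2,...
Need k*95+50 < 661 → k < 6.432
k ∈ {0, ..., 6} → 7 starts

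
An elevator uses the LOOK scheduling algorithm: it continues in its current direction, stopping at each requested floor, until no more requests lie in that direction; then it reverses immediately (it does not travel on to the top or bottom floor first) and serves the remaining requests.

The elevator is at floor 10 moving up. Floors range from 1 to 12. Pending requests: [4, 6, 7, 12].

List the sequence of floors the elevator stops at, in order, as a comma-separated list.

Answer: 12, 7, 6, 4

Derivation:
Current: 10, moving UP
Serve above first (ascending): [12]
Then reverse, serve below (descending): [7, 6, 4]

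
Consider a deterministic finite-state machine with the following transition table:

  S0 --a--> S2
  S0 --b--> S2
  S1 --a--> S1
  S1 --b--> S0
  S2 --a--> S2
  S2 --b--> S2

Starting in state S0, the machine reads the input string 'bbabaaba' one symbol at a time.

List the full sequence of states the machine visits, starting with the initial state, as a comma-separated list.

Answer: S0, S2, S2, S2, S2, S2, S2, S2, S2

Derivation:
Start: S0
  read 'b': S0 --b--> S2
  read 'b': S2 --b--> S2
  read 'a': S2 --a--> S2
  read 'b': S2 --b--> S2
  read 'a': S2 --a--> S2
  read 'a': S2 --a--> S2
  read 'b': S2 --b--> S2
  read 'a': S2 --a--> S2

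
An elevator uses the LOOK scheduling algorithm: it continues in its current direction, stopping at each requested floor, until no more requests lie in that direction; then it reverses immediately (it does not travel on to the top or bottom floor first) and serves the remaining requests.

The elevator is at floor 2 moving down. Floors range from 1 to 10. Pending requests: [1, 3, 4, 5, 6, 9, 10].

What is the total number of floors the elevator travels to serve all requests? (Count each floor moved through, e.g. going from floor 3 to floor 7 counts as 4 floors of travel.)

Answer: 10

Derivation:
Start at floor 2 moving down, LOOK stop order: [1, 3, 4, 5, 6, 9, 10]
  2 → 1: |1-2| = 1, total = 1
  1 → 3: |3-1| = 2, total = 3
  3 → 4: |4-3| = 1, total = 4
  4 → 5: |5-4| = 1, total = 5
  5 → 6: |6-5| = 1, total = 6
  6 → 9: |9-6| = 3, total = 9
  9 → 10: |10-9| = 1, total = 10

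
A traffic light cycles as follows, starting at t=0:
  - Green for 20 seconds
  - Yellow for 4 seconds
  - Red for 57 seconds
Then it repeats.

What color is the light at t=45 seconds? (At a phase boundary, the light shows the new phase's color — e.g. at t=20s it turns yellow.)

Answer: red

Derivation:
Cycle length = 20 + 4 + 57 = 81s
t = 45, phase_t = 45 mod 81 = 45
45 >= 24 → RED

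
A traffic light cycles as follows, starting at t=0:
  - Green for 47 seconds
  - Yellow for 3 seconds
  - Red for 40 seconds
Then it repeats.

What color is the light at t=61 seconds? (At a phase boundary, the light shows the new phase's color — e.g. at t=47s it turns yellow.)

Cycle length = 47 + 3 + 40 = 90s
t = 61, phase_t = 61 mod 90 = 61
61 >= 50 → RED

Answer: red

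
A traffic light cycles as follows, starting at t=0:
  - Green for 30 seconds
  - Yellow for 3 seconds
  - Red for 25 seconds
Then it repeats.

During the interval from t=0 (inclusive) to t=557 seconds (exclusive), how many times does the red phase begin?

Answer: 10

Derivation:
Cycle = 30+3+25 = 58s
red phase starts at t = k*58 + 33 for k=0,1,2,...
Need k*58+33 < 557 → k < 9.034
k ∈ {0, ..., 9} → 10 starts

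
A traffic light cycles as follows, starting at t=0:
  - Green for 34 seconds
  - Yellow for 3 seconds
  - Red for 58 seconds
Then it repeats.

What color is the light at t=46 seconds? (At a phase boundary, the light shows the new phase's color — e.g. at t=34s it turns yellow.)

Cycle length = 34 + 3 + 58 = 95s
t = 46, phase_t = 46 mod 95 = 46
46 >= 37 → RED

Answer: red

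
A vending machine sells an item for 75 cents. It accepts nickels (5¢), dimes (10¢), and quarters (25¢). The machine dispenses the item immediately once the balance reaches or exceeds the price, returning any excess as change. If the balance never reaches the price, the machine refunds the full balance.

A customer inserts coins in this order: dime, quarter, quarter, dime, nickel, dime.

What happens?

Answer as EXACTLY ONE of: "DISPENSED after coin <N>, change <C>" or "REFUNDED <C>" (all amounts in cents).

Price: 75¢
Coin 1 (dime, 10¢): balance = 10¢
Coin 2 (quarter, 25¢): balance = 35¢
Coin 3 (quarter, 25¢): balance = 60¢
Coin 4 (dime, 10¢): balance = 70¢
Coin 5 (nickel, 5¢): balance = 75¢
  → balance >= price → DISPENSE, change = 75 - 75 = 0¢

Answer: DISPENSED after coin 5, change 0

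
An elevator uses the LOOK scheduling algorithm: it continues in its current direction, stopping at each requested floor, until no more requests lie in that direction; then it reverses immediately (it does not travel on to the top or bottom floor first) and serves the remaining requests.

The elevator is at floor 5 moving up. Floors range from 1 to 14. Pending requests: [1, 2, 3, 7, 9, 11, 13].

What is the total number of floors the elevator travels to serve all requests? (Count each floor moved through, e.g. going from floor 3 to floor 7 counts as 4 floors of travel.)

Answer: 20

Derivation:
Start at floor 5 moving up, LOOK stop order: [7, 9, 11, 13, 3, 2, 1]
  5 → 7: |7-5| = 2, total = 2
  7 → 9: |9-7| = 2, total = 4
  9 → 11: |11-9| = 2, total = 6
  11 → 13: |13-11| = 2, total = 8
  13 → 3: |3-13| = 10, total = 18
  3 → 2: |2-3| = 1, total = 19
  2 → 1: |1-2| = 1, total = 20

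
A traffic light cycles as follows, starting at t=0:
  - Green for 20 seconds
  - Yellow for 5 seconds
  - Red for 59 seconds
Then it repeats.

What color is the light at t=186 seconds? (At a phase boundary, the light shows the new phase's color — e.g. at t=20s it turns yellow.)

Answer: green

Derivation:
Cycle length = 20 + 5 + 59 = 84s
t = 186, phase_t = 186 mod 84 = 18
18 < 20 (green end) → GREEN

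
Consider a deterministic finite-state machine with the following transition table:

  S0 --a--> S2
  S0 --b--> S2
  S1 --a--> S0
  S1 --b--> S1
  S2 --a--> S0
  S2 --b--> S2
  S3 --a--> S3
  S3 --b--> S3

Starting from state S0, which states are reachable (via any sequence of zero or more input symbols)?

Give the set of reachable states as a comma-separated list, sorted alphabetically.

Answer: S0, S2

Derivation:
BFS from S0:
  visit S0: S0--a-->S2 (new), S0--b-->S2 (seen)
  visit S2: S2--a-->S0 (seen), S2--b-->S2 (seen)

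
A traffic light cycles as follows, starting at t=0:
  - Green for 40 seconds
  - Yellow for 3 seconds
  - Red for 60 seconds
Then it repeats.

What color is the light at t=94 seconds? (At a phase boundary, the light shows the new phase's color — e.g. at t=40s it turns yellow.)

Cycle length = 40 + 3 + 60 = 103s
t = 94, phase_t = 94 mod 103 = 94
94 >= 43 → RED

Answer: red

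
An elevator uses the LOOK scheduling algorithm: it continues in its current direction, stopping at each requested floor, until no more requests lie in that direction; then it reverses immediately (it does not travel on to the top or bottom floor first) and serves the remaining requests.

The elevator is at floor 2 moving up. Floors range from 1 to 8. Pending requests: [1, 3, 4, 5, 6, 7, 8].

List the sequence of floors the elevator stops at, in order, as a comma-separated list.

Answer: 3, 4, 5, 6, 7, 8, 1

Derivation:
Current: 2, moving UP
Serve above first (ascending): [3, 4, 5, 6, 7, 8]
Then reverse, serve below (descending): [1]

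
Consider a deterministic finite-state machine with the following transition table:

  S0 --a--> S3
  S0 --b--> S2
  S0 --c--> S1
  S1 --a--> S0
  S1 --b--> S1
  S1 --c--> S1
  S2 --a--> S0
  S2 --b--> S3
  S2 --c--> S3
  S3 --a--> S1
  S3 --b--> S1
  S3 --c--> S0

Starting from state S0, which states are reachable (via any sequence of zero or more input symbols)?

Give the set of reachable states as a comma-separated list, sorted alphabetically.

Answer: S0, S1, S2, S3

Derivation:
BFS from S0:
  visit S0: S0--a-->S3 (new), S0--b-->S2 (new), S0--c-->S1 (new)
  visit S3: S3--a-->S1 (seen), S3--b-->S1 (seen), S3--c-->S0 (seen)
  visit S2: S2--a-->S0 (seen), S2--b-->S3 (seen), S2--c-->S3 (seen)
  visit S1: S1--a-->S0 (seen), S1--b-->S1 (seen), S1--c-->S1 (seen)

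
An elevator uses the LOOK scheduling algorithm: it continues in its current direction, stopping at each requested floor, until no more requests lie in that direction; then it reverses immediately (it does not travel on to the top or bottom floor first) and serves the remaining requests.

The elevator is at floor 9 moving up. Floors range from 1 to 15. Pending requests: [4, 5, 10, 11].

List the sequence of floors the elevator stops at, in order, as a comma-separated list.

Current: 9, moving UP
Serve above first (ascending): [10, 11]
Then reverse, serve below (descending): [5, 4]

Answer: 10, 11, 5, 4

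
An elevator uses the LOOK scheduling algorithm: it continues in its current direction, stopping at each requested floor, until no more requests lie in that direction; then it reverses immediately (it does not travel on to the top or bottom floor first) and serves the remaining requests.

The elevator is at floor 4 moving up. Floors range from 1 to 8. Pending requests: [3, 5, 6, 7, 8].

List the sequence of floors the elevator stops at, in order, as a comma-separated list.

Current: 4, moving UP
Serve above first (ascending): [5, 6, 7, 8]
Then reverse, serve below (descending): [3]

Answer: 5, 6, 7, 8, 3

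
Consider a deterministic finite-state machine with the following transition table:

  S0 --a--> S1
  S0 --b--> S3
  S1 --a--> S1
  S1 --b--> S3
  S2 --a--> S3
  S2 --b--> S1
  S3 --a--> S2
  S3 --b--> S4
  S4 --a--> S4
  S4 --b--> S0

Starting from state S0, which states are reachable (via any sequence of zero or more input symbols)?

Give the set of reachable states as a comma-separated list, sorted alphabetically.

BFS from S0:
  visit S0: S0--a-->S1 (new), S0--b-->S3 (new)
  visit S1: S1--a-->S1 (seen), S1--b-->S3 (seen)
  visit S3: S3--a-->S2 (new), S3--b-->S4 (new)
  visit S2: S2--a-->S3 (seen), S2--b-->S1 (seen)
  visit S4: S4--a-->S4 (seen), S4--b-->S0 (seen)

Answer: S0, S1, S2, S3, S4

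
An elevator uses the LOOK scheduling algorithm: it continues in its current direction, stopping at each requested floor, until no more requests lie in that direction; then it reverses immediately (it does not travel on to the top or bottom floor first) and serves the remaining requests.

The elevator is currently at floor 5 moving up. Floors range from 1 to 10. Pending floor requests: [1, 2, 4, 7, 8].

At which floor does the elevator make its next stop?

Answer: 7

Derivation:
Current floor: 5, direction: up
Requests above: [7, 8]
Requests below: [1, 2, 4]
Moving up and requests lie above → nearest above is min([7, 8]) = 7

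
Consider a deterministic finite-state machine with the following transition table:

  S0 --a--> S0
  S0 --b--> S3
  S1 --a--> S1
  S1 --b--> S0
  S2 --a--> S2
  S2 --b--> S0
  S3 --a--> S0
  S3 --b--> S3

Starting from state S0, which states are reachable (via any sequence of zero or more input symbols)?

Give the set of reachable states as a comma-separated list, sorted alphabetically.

Answer: S0, S3

Derivation:
BFS from S0:
  visit S0: S0--a-->S0 (seen), S0--b-->S3 (new)
  visit S3: S3--a-->S0 (seen), S3--b-->S3 (seen)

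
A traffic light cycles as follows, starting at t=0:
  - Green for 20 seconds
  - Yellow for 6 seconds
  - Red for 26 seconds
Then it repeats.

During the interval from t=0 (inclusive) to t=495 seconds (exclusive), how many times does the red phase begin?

Answer: 10

Derivation:
Cycle = 20+6+26 = 52s
red phase starts at t = k*52 + 26 for k=0,1,2,...
Need k*52+26 < 495 → k < 9.019
k ∈ {0, ..., 9} → 10 starts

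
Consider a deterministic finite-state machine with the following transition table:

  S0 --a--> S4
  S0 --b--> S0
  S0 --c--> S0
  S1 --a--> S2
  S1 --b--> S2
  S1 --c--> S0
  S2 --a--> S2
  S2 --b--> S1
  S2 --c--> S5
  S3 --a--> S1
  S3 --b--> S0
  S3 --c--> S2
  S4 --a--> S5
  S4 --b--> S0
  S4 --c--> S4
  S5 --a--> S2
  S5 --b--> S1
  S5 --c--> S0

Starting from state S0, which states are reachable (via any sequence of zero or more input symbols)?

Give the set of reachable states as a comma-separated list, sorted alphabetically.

Answer: S0, S1, S2, S4, S5

Derivation:
BFS from S0:
  visit S0: S0--a-->S4 (new), S0--b-->S0 (seen), S0--c-->S0 (seen)
  visit S4: S4--a-->S5 (new), S4--b-->S0 (seen), S4--c-->S4 (seen)
  visit S5: S5--a-->S2 (new), S5--b-->S1 (new), S5--c-->S0 (seen)
  visit S2: S2--a-->S2 (seen), S2--b-->S1 (seen), S2--c-->S5 (seen)
  visit S1: S1--a-->S2 (seen), S1--b-->S2 (seen), S1--c-->S0 (seen)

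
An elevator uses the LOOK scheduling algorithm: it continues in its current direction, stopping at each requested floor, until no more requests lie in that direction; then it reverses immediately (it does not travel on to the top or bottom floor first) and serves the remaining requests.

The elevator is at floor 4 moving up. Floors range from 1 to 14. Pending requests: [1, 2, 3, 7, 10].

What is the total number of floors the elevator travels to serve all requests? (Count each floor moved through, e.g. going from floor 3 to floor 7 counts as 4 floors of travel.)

Answer: 15

Derivation:
Start at floor 4 moving up, LOOK stop order: [7, 10, 3, 2, 1]
  4 → 7: |7-4| = 3, total = 3
  7 → 10: |10-7| = 3, total = 6
  10 → 3: |3-10| = 7, total = 13
  3 → 2: |2-3| = 1, total = 14
  2 → 1: |1-2| = 1, total = 15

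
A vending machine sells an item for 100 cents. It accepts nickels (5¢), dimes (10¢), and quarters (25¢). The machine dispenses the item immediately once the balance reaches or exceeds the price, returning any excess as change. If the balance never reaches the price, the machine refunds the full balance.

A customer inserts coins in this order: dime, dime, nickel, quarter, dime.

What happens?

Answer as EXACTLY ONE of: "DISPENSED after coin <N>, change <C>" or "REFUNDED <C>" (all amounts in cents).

Answer: REFUNDED 60

Derivation:
Price: 100¢
Coin 1 (dime, 10¢): balance = 10¢
Coin 2 (dime, 10¢): balance = 20¢
Coin 3 (nickel, 5¢): balance = 25¢
Coin 4 (quarter, 25¢): balance = 50¢
Coin 5 (dime, 10¢): balance = 60¢
All coins inserted, balance 60¢ < price 100¢ → REFUND 60¢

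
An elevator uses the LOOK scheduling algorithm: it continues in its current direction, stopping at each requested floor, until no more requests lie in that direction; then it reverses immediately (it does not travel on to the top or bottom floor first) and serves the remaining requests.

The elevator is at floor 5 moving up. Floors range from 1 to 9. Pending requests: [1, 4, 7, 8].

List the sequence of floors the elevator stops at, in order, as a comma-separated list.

Current: 5, moving UP
Serve above first (ascending): [7, 8]
Then reverse, serve below (descending): [4, 1]

Answer: 7, 8, 4, 1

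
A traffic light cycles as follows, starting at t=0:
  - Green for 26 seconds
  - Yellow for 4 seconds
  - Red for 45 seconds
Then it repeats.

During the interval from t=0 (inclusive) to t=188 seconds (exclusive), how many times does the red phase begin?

Answer: 3

Derivation:
Cycle = 26+4+45 = 75s
red phase starts at t = k*75 + 30 for k=0,1,2,...
Need k*75+30 < 188 → k < 2.107
k ∈ {0, ..., 2} → 3 starts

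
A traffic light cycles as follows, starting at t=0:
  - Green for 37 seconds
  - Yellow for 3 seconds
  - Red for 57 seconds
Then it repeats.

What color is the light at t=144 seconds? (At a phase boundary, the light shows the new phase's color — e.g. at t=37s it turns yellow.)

Cycle length = 37 + 3 + 57 = 97s
t = 144, phase_t = 144 mod 97 = 47
47 >= 40 → RED

Answer: red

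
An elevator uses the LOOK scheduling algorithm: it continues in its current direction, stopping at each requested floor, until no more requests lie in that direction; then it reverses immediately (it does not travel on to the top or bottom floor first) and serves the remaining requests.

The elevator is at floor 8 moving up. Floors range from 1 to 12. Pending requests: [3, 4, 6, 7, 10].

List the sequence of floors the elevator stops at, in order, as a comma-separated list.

Current: 8, moving UP
Serve above first (ascending): [10]
Then reverse, serve below (descending): [7, 6, 4, 3]

Answer: 10, 7, 6, 4, 3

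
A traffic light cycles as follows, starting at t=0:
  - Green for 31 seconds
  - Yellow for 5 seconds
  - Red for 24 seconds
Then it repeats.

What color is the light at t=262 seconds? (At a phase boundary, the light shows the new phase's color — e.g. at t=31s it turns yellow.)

Cycle length = 31 + 5 + 24 = 60s
t = 262, phase_t = 262 mod 60 = 22
22 < 31 (green end) → GREEN

Answer: green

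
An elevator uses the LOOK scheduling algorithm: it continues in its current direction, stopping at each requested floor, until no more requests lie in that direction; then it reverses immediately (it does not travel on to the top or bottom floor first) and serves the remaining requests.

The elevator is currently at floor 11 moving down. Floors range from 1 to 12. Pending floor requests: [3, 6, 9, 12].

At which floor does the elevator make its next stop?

Answer: 9

Derivation:
Current floor: 11, direction: down
Requests above: [12]
Requests below: [3, 6, 9]
Moving down and requests lie below → nearest below is max([3, 6, 9]) = 9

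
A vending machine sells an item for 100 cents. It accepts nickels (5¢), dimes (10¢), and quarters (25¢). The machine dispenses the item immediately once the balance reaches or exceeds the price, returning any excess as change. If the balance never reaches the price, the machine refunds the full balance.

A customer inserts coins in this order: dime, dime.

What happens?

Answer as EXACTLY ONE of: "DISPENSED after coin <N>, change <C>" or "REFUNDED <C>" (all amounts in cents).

Price: 100¢
Coin 1 (dime, 10¢): balance = 10¢
Coin 2 (dime, 10¢): balance = 20¢
All coins inserted, balance 20¢ < price 100¢ → REFUND 20¢

Answer: REFUNDED 20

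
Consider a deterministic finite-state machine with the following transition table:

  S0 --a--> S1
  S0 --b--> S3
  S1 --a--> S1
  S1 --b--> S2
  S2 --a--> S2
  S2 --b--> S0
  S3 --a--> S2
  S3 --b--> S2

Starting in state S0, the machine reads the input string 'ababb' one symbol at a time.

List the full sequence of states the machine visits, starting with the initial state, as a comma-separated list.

Answer: S0, S1, S2, S2, S0, S3

Derivation:
Start: S0
  read 'a': S0 --a--> S1
  read 'b': S1 --b--> S2
  read 'a': S2 --a--> S2
  read 'b': S2 --b--> S0
  read 'b': S0 --b--> S3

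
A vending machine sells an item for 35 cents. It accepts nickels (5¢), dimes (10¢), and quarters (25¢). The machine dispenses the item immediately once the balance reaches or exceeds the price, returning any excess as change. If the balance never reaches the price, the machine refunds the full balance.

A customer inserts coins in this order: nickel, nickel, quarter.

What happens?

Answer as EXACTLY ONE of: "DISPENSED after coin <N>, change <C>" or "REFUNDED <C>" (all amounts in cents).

Answer: DISPENSED after coin 3, change 0

Derivation:
Price: 35¢
Coin 1 (nickel, 5¢): balance = 5¢
Coin 2 (nickel, 5¢): balance = 10¢
Coin 3 (quarter, 25¢): balance = 35¢
  → balance >= price → DISPENSE, change = 35 - 35 = 0¢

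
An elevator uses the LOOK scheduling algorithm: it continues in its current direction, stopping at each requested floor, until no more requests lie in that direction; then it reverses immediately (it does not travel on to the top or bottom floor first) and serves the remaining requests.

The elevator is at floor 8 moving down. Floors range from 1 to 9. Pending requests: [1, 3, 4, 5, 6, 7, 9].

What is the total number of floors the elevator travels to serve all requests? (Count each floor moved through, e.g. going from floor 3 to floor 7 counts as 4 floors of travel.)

Answer: 15

Derivation:
Start at floor 8 moving down, LOOK stop order: [7, 6, 5, 4, 3, 1, 9]
  8 → 7: |7-8| = 1, total = 1
  7 → 6: |6-7| = 1, total = 2
  6 → 5: |5-6| = 1, total = 3
  5 → 4: |4-5| = 1, total = 4
  4 → 3: |3-4| = 1, total = 5
  3 → 1: |1-3| = 2, total = 7
  1 → 9: |9-1| = 8, total = 15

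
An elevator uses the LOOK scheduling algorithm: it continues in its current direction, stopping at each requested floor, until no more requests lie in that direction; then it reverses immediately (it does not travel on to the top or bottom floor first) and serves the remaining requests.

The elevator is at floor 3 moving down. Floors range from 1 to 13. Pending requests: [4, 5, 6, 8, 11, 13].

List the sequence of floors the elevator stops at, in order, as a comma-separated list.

Answer: 4, 5, 6, 8, 11, 13

Derivation:
Current: 3, moving DOWN
Serve below first (descending): []
Then reverse, serve above (ascending): [4, 5, 6, 8, 11, 13]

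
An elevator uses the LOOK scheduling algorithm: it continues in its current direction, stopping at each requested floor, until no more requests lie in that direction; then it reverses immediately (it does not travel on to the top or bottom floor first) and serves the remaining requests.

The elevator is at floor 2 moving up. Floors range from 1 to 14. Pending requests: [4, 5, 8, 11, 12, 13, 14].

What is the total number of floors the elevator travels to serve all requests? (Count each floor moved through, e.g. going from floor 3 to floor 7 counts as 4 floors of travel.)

Start at floor 2 moving up, LOOK stop order: [4, 5, 8, 11, 12, 13, 14]
  2 → 4: |4-2| = 2, total = 2
  4 → 5: |5-4| = 1, total = 3
  5 → 8: |8-5| = 3, total = 6
  8 → 11: |11-8| = 3, total = 9
  11 → 12: |12-11| = 1, total = 10
  12 → 13: |13-12| = 1, total = 11
  13 → 14: |14-13| = 1, total = 12

Answer: 12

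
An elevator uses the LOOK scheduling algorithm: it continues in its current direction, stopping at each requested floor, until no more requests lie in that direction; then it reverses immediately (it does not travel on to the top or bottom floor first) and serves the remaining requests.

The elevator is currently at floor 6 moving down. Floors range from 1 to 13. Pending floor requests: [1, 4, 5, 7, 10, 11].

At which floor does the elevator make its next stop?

Answer: 5

Derivation:
Current floor: 6, direction: down
Requests above: [7, 10, 11]
Requests below: [1, 4, 5]
Moving down and requests lie below → nearest below is max([1, 4, 5]) = 5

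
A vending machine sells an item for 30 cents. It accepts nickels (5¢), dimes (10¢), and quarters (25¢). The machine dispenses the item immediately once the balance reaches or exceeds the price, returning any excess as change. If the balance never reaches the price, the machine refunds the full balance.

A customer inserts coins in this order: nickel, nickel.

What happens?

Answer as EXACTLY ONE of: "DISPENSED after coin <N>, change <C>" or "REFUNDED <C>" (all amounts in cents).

Price: 30¢
Coin 1 (nickel, 5¢): balance = 5¢
Coin 2 (nickel, 5¢): balance = 10¢
All coins inserted, balance 10¢ < price 30¢ → REFUND 10¢

Answer: REFUNDED 10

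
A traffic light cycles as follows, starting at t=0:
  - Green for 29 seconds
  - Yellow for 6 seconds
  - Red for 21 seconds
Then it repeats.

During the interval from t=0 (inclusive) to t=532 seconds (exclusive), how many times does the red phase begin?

Cycle = 29+6+21 = 56s
red phase starts at t = k*56 + 35 for k=0,1,2,...
Need k*56+35 < 532 → k < 8.875
k ∈ {0, ..., 8} → 9 starts

Answer: 9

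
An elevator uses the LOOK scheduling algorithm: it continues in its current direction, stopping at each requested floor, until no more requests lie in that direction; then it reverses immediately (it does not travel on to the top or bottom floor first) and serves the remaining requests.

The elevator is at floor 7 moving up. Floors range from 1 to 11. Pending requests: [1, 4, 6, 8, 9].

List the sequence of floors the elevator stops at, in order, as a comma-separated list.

Answer: 8, 9, 6, 4, 1

Derivation:
Current: 7, moving UP
Serve above first (ascending): [8, 9]
Then reverse, serve below (descending): [6, 4, 1]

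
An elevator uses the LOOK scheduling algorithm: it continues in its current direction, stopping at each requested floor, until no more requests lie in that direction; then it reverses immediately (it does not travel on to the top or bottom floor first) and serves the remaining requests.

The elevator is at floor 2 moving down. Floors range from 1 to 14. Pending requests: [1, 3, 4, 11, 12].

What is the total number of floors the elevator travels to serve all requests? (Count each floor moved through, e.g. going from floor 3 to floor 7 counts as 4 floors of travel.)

Answer: 12

Derivation:
Start at floor 2 moving down, LOOK stop order: [1, 3, 4, 11, 12]
  2 → 1: |1-2| = 1, total = 1
  1 → 3: |3-1| = 2, total = 3
  3 → 4: |4-3| = 1, total = 4
  4 → 11: |11-4| = 7, total = 11
  11 → 12: |12-11| = 1, total = 12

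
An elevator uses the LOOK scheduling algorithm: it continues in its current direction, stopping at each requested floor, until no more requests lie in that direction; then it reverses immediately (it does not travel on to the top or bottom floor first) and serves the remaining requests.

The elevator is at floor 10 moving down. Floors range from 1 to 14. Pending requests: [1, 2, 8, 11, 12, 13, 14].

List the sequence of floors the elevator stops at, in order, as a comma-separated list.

Current: 10, moving DOWN
Serve below first (descending): [8, 2, 1]
Then reverse, serve above (ascending): [11, 12, 13, 14]

Answer: 8, 2, 1, 11, 12, 13, 14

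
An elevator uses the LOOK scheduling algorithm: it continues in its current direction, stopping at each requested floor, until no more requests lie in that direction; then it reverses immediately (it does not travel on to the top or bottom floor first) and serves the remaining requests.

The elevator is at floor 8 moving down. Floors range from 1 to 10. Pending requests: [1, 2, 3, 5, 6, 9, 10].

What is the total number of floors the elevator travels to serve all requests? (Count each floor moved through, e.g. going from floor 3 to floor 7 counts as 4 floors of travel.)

Start at floor 8 moving down, LOOK stop order: [6, 5, 3, 2, 1, 9, 10]
  8 → 6: |6-8| = 2, total = 2
  6 → 5: |5-6| = 1, total = 3
  5 → 3: |3-5| = 2, total = 5
  3 → 2: |2-3| = 1, total = 6
  2 → 1: |1-2| = 1, total = 7
  1 → 9: |9-1| = 8, total = 15
  9 → 10: |10-9| = 1, total = 16

Answer: 16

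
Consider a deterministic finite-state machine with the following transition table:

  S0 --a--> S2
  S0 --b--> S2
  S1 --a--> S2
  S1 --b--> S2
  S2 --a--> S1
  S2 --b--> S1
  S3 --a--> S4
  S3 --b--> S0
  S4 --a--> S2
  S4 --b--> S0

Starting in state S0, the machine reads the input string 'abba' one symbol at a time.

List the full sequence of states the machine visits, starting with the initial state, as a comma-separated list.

Answer: S0, S2, S1, S2, S1

Derivation:
Start: S0
  read 'a': S0 --a--> S2
  read 'b': S2 --b--> S1
  read 'b': S1 --b--> S2
  read 'a': S2 --a--> S1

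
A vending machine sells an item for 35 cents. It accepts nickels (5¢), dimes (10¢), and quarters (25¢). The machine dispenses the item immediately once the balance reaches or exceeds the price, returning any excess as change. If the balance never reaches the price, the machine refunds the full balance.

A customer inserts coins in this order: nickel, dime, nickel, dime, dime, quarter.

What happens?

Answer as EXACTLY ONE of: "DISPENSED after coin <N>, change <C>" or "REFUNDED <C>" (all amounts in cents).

Answer: DISPENSED after coin 5, change 5

Derivation:
Price: 35¢
Coin 1 (nickel, 5¢): balance = 5¢
Coin 2 (dime, 10¢): balance = 15¢
Coin 3 (nickel, 5¢): balance = 20¢
Coin 4 (dime, 10¢): balance = 30¢
Coin 5 (dime, 10¢): balance = 40¢
  → balance >= price → DISPENSE, change = 40 - 35 = 5¢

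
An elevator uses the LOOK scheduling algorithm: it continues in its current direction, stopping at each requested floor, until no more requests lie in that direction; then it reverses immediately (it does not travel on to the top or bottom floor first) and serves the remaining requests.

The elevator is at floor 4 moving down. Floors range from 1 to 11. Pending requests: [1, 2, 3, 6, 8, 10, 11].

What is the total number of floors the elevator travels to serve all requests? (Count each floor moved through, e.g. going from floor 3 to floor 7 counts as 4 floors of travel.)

Start at floor 4 moving down, LOOK stop order: [3, 2, 1, 6, 8, 10, 11]
  4 → 3: |3-4| = 1, total = 1
  3 → 2: |2-3| = 1, total = 2
  2 → 1: |1-2| = 1, total = 3
  1 → 6: |6-1| = 5, total = 8
  6 → 8: |8-6| = 2, total = 10
  8 → 10: |10-8| = 2, total = 12
  10 → 11: |11-10| = 1, total = 13

Answer: 13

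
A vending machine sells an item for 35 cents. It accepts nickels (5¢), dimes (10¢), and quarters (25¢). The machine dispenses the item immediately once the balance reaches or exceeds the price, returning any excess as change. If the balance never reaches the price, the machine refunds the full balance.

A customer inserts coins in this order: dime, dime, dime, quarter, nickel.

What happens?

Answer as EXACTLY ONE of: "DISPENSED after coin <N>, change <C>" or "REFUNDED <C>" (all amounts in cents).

Price: 35¢
Coin 1 (dime, 10¢): balance = 10¢
Coin 2 (dime, 10¢): balance = 20¢
Coin 3 (dime, 10¢): balance = 30¢
Coin 4 (quarter, 25¢): balance = 55¢
  → balance >= price → DISPENSE, change = 55 - 35 = 20¢

Answer: DISPENSED after coin 4, change 20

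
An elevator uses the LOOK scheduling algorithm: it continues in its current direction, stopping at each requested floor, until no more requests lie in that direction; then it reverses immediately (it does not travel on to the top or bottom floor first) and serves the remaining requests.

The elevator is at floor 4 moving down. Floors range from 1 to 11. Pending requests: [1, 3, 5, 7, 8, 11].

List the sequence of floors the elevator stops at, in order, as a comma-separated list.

Current: 4, moving DOWN
Serve below first (descending): [3, 1]
Then reverse, serve above (ascending): [5, 7, 8, 11]

Answer: 3, 1, 5, 7, 8, 11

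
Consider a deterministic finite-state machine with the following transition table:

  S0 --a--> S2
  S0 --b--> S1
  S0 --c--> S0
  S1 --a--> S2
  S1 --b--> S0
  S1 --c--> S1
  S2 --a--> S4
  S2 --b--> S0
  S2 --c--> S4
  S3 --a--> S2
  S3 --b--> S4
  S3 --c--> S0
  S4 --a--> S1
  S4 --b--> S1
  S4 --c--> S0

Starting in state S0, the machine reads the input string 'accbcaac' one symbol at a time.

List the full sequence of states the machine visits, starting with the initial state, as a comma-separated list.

Start: S0
  read 'a': S0 --a--> S2
  read 'c': S2 --c--> S4
  read 'c': S4 --c--> S0
  read 'b': S0 --b--> S1
  read 'c': S1 --c--> S1
  read 'a': S1 --a--> S2
  read 'a': S2 --a--> S4
  read 'c': S4 --c--> S0

Answer: S0, S2, S4, S0, S1, S1, S2, S4, S0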